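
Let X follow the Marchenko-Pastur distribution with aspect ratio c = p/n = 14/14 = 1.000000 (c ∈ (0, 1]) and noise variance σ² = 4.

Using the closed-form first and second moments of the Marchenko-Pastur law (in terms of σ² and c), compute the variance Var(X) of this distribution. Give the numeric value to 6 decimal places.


Recall the MP moments m_1 = E[X] = σ² and m_2 = E[X²] = σ⁴ (1 + c).
m_1 = E[X] = σ² = 4, so m_1² = 16.
m_2 = E[X²] = σ⁴ (1 + c) = 16 · (1 + 1.000000) = 16 · 2.000000 = 32.000000.
(Note m_2 − m_1² simplifies to c · σ⁴ = 1.000000 · 16.)

Var(X) = m_2 − m_1² = 32.000000 − 16 = 16.000000.


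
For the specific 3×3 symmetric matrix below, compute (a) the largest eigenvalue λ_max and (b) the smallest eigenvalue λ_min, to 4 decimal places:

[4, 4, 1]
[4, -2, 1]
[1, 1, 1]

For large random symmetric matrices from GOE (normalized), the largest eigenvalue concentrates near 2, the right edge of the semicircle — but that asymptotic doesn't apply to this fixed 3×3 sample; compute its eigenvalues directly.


Since M is real symmetric, all three eigenvalues are real; they are the roots of det(λI − M) = λ³ − (tr M) λ² + s λ − det M, where s is the sum of the principal 2×2 minors.
tr M = 4 + (-2) + 1 = 3.
s = (4·(-2) − 4²) + (4·1 − 1²) + ((-2)·1 − 1²) = -24 + 3 + (-3) = -24.
det M (expand along row 1) = 4·(-3) − 4·3 + 1·6 = -18.
Characteristic polynomial: λ³ − 3λ² − 24λ + 18 = 0.
Substitute λ = y + (tr M)/3 = y + 1.000000 to remove the quadratic term: y³ + p·y + q = 0 with p = s − (tr M)²/3 = -27.000000 and q = −2(tr M)³/27 + (tr M)·s/3 − det M = -8.000000.
Three real roots ⇒ use the trigonometric (Viète) form: r = 2√(−p/3) = 6.000000, φ = arccos(3q/(p·r)) = arccos(0.148148) = 1.422101 rad.
y_k = r·cos(φ/3 − 2πk/3) for k = 0, 1, 2 gives y = 5.338406, -0.297269, -5.041136.
λ_k = y_k + 1.000000 gives λ = 6.3384, 0.7027, -4.0411 (check: the sum is 3.0000 = tr M).

Hence λ_max = 6.3384 and λ_min = -4.0411.


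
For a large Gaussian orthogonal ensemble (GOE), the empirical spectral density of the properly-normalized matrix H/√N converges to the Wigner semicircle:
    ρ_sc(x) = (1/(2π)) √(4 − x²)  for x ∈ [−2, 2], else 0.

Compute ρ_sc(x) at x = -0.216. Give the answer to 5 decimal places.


ρ_sc(x) = (1/(2π)) √(4 − x²). With x = -0.216:
  4 − x² = 4 − (-0.216)² = 4 − 0.046656 = 3.953344.
  √(4 − x²) = 1.988302.
  1/(2π) = 0.159155.
  ρ_sc(-0.216) = 0.159155 · 1.988302 = 0.316448.

Rounded to 5 decimal places: ρ_sc(-0.216) ≈ 0.31645.


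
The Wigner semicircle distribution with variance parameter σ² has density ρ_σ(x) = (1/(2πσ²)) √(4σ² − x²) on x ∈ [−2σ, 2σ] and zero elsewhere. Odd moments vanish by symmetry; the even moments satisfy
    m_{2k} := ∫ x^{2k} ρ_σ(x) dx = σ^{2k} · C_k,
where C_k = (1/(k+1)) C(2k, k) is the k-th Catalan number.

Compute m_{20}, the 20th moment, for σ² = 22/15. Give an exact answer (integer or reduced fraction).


By the scaled semicircle moment identity, m_{2k} = σ^{2k} · C_k with k = 10.
C_10 = (1/(k+1)) · C(2k, k) = (1/11) · C(20, 10) = (1/11) · 184756 = 16796.
σ^{2k} = (σ²)^k = (22/15)^10 = 26559922791424/576650390625.

Therefore m_{20} = σ^{20} · C_10 = (26559922791424/576650390625) · 16796 = 446100463204757504/576650390625.


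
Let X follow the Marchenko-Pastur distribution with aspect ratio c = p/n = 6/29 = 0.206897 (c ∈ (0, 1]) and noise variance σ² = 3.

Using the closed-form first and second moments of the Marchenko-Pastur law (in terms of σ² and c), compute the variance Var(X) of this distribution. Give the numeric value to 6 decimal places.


Recall the MP moments m_1 = E[X] = σ² and m_2 = E[X²] = σ⁴ (1 + c).
m_1 = E[X] = σ² = 3, so m_1² = 9.
m_2 = E[X²] = σ⁴ (1 + c) = 9 · (1 + 0.206897) = 9 · 1.206897 = 10.862069.
(Note m_2 − m_1² simplifies to c · σ⁴ = 0.206897 · 9.)

Var(X) = m_2 − m_1² = 10.862069 − 9 = 1.862069.


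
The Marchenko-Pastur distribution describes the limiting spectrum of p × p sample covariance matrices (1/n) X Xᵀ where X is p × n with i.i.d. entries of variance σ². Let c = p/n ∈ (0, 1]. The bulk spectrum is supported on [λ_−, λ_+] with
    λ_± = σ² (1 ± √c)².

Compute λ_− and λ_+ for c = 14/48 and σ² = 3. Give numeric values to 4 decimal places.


c = 14/48 = 0.291667; √c = 0.540062.
λ_− = σ² (1 − √c)² = 3 · (1 − 0.540062)² = 3 · (0.459938)² = 0.634630.
λ_+ = σ² (1 + √c)² = 3 · (1 + 0.540062)² = 3 · (1.540062)² = 7.115370.

Rounded to 4 decimal places: λ_− ≈ 0.6346, λ_+ ≈ 7.1154.


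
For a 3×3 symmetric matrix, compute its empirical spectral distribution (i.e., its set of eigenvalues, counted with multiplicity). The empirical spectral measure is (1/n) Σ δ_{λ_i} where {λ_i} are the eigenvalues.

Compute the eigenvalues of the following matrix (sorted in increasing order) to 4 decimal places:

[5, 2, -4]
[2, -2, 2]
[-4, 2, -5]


Since M is real symmetric, all three eigenvalues are real; they are the roots of det(λI − M) = λ³ − (tr M) λ² + s λ − det M, where s is the sum of the principal 2×2 minors.
tr M = 5 + (-2) + (-5) = -2.
s = (5·(-2) − 2²) + (5·(-5) − (-4)²) + ((-2)·(-5) − 2²) = -14 + (-41) + 6 = -49.
det M (expand along row 1) = 5·6 − 2·(-2) + (-4)·(-4) = 50.
Characteristic polynomial: λ³ + 2λ² − 49λ − 50 = 0.
Substitute λ = y + (tr M)/3 = y − 0.666667 to remove the quadratic term: y³ + p·y + q = 0 with p = s − (tr M)²/3 = -50.333333 and q = −2(tr M)³/27 + (tr M)·s/3 − det M = -16.740741.
Three real roots ⇒ use the trigonometric (Viète) form: r = 2√(−p/3) = 8.192137, φ = arccos(3q/(p·r)) = arccos(0.121799) = 1.448694 rad.
y_k = r·cos(φ/3 − 2πk/3) for k = 0, 1, 2 gives y = 7.255390, -0.333333, -6.922057.
λ_k = y_k − 0.666667 gives λ = 6.5887, -1.0000, -7.5887 (check: the sum is -2.0000 = tr M).

Eigenvalues sorted in increasing order: [-7.5887, -1.0000, 6.5887].


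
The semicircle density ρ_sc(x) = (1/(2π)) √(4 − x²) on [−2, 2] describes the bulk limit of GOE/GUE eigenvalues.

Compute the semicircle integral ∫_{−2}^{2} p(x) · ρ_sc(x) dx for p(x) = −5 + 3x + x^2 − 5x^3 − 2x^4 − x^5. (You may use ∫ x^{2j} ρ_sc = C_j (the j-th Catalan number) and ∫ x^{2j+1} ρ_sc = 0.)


Write p(x) = Σ a_i x^i, split into monomials and integrate each against ρ_sc separately.
Using ∫ x^{2j} ρ_sc = C_j = (1/(j+1)) C(2j, j) (Catalan numbers) and ∫ x^{2j+1} ρ_sc = 0 (odd monomials vanish by symmetry):
  i = 0 (even): a_0 · C_{0} = -5 · 1 = -5
  i = 1 (odd): ∫ x^1 ρ_sc = 0 (vanishes)
  i = 2 (even): a_2 · C_{1} = 1 · 1 = 1
  i = 3 (odd): ∫ x^3 ρ_sc = 0 (vanishes)
  i = 4 (even): a_4 · C_{2} = -2 · 2 = -4
  i = 5 (odd): ∫ x^5 ρ_sc = 0 (vanishes)

Summing the contributions: ∫_{−2}^{2} p(x) ρ_sc(x) dx = (-5) + 1 + (-4) = -8.


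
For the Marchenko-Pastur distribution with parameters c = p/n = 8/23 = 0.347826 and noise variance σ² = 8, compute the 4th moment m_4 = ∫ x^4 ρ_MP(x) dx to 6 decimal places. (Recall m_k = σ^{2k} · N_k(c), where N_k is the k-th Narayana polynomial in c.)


E[X⁴] = σ⁸ (1 + 6c + 6c² + c³) (fourth MP moment). With σ² = 8 (so σ⁸ = 4096) and c = 8/23 = 0.347826: E[X⁴] = 4096 · (1 + 6·0.347826 + 6·(0.347826)² + (0.347826)³) = 4096 · 3.854935.

So E[X^4] = 15789.815731.


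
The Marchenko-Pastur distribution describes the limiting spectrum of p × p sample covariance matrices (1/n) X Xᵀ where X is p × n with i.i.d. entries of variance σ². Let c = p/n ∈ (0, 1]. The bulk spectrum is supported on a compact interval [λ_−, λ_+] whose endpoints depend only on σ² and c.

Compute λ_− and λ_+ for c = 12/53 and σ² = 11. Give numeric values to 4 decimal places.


c = 12/53 = 0.226415; √c = 0.475831.
λ_− = σ² (1 − √c)² = 11 · (1 − 0.475831)² = 11 · (0.524169)² = 3.022285.
λ_+ = σ² (1 + √c)² = 11 · (1 + 0.475831)² = 11 · (1.475831)² = 23.958847.

Rounded to 4 decimal places: λ_− ≈ 3.0223, λ_+ ≈ 23.9588.


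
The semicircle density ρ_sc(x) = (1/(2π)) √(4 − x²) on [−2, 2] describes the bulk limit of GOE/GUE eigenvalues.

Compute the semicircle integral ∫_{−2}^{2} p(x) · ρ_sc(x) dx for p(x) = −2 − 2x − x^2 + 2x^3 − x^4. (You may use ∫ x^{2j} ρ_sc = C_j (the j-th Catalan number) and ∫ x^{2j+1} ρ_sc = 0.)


Write p(x) = Σ a_i x^i, split into monomials and integrate each against ρ_sc separately.
Using ∫ x^{2j} ρ_sc = C_j = (1/(j+1)) C(2j, j) (Catalan numbers) and ∫ x^{2j+1} ρ_sc = 0 (odd monomials vanish by symmetry):
  i = 0 (even): a_0 · C_{0} = -2 · 1 = -2
  i = 1 (odd): ∫ x^1 ρ_sc = 0 (vanishes)
  i = 2 (even): a_2 · C_{1} = -1 · 1 = -1
  i = 3 (odd): ∫ x^3 ρ_sc = 0 (vanishes)
  i = 4 (even): a_4 · C_{2} = -1 · 2 = -2

Summing the contributions: ∫_{−2}^{2} p(x) ρ_sc(x) dx = (-2) + (-1) + (-2) = -5.


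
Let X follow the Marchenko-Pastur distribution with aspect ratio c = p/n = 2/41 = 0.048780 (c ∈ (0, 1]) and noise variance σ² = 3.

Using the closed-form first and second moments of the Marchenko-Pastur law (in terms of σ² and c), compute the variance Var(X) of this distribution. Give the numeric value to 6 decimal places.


Recall the MP moments m_1 = E[X] = σ² and m_2 = E[X²] = σ⁴ (1 + c).
m_1 = E[X] = σ² = 3, so m_1² = 9.
m_2 = E[X²] = σ⁴ (1 + c) = 9 · (1 + 0.048780) = 9 · 1.048780 = 9.439024.
(Note m_2 − m_1² simplifies to c · σ⁴ = 0.048780 · 9.)

Var(X) = m_2 − m_1² = 9.439024 − 9 = 0.439024.


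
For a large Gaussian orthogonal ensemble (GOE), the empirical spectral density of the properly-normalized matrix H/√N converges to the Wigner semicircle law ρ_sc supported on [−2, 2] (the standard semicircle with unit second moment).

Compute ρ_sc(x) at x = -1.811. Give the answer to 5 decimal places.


ρ_sc(x) = (1/(2π)) √(4 − x²). With x = -1.811:
  4 − x² = 4 − (-1.811)² = 4 − 3.279721 = 0.720279.
  √(4 − x²) = 0.848693.
  1/(2π) = 0.159155.
  ρ_sc(-1.811) = 0.159155 · 0.848693 = 0.135074.

Rounded to 5 decimal places: ρ_sc(-1.811) ≈ 0.13507.


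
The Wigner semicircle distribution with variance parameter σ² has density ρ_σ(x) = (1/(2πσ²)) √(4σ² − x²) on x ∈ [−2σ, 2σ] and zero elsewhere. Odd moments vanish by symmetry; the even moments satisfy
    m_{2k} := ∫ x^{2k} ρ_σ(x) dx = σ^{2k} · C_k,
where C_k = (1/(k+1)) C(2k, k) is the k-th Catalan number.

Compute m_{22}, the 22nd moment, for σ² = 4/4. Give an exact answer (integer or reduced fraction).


By the scaled semicircle moment identity, m_{2k} = σ^{2k} · C_k with k = 11.
C_11 = (1/(k+1)) · C(2k, k) = (1/12) · C(22, 11) = (1/12) · 705432 = 58786.
σ^{2k} = (σ²)^k = (4/4)^11 = 1.

Therefore m_{22} = σ^{22} · C_11 = 1 · 58786 = 58786.


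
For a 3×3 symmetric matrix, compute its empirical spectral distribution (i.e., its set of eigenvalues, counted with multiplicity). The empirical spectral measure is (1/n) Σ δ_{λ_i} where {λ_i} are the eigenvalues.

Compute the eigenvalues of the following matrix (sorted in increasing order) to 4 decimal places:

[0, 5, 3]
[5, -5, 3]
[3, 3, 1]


Since M is real symmetric, all three eigenvalues are real; they are the roots of det(λI − M) = λ³ − (tr M) λ² + s λ − det M, where s is the sum of the principal 2×2 minors.
tr M = 0 + (-5) + 1 = -4.
s = (0·(-5) − 5²) + (0·1 − 3²) + ((-5)·1 − 3²) = -25 + (-9) + (-14) = -48.
det M (expand along row 1) = 0·(-14) − 5·(-4) + 3·30 = 110.
Characteristic polynomial: λ³ + 4λ² − 48λ − 110 = 0.
Substitute λ = y + (tr M)/3 = y − 1.333333 to remove the quadratic term: y³ + p·y + q = 0 with p = s − (tr M)²/3 = -53.333333 and q = −2(tr M)³/27 + (tr M)·s/3 − det M = -41.259259.
Three real roots ⇒ use the trigonometric (Viète) form: r = 2√(−p/3) = 8.432740, φ = arccos(3q/(p·r)) = arccos(0.275217) = 1.291981 rad.
y_k = r·cos(φ/3 − 2πk/3) for k = 0, 1, 2 gives y = 7.662749, -0.782598, -6.880151.
λ_k = y_k − 1.333333 gives λ = 6.3294, -2.1159, -8.2135 (check: the sum is -4.0000 = tr M).

Eigenvalues sorted in increasing order: [-8.2135, -2.1159, 6.3294].


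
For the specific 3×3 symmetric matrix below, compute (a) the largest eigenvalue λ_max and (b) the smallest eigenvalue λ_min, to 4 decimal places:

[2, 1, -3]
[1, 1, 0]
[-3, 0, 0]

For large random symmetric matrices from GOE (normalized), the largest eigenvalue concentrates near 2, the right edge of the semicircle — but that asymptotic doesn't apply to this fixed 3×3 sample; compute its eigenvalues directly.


Since M is real symmetric, all three eigenvalues are real; they are the roots of det(λI − M) = λ³ − (tr M) λ² + s λ − det M, where s is the sum of the principal 2×2 minors.
tr M = 2 + 1 + 0 = 3.
s = (2·1 − 1²) + (2·0 − (-3)²) + (1·0 − 0²) = 1 + (-9) + 0 = -8.
det M (expand along row 1) = 2·0 − 1·0 + (-3)·3 = -9.
Characteristic polynomial: λ³ − 3λ² − 8λ + 9 = 0.
Substitute λ = y + (tr M)/3 = y + 1.000000 to remove the quadratic term: y³ + p·y + q = 0 with p = s − (tr M)²/3 = -11.000000 and q = −2(tr M)³/27 + (tr M)·s/3 − det M = -1.000000.
Three real roots ⇒ use the trigonometric (Viète) form: r = 2√(−p/3) = 3.829708, φ = arccos(3q/(p·r)) = arccos(0.071214) = 1.499522 rad.
y_k = r·cos(φ/3 − 2πk/3) for k = 0, 1, 2 gives y = 3.361178, -0.090978, -3.270200.
λ_k = y_k + 1.000000 gives λ = 4.3612, 0.9090, -2.2702 (check: the sum is 3.0000 = tr M).

Hence λ_max = 4.3612 and λ_min = -2.2702.


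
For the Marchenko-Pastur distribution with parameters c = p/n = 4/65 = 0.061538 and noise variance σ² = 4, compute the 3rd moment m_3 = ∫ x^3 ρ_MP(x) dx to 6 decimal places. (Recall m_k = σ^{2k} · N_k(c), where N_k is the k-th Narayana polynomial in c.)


E[X³] = σ⁶ (1 + 3c + c²) (third MP moment). With σ² = 4 (so σ⁶ = 64) and c = 4/65 = 0.061538: E[X³] = 64 · (1 + 3·0.061538 + (0.061538)²) = 64 · 1.188402.

So E[X^3] = 76.057751.


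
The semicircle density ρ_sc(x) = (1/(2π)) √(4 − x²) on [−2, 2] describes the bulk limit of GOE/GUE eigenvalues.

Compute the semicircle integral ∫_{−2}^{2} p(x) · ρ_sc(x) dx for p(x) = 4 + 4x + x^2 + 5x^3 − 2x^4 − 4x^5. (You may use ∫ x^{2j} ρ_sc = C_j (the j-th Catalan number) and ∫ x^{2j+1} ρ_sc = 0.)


Write p(x) = Σ a_i x^i, split into monomials and integrate each against ρ_sc separately.
Using ∫ x^{2j} ρ_sc = C_j = (1/(j+1)) C(2j, j) (Catalan numbers) and ∫ x^{2j+1} ρ_sc = 0 (odd monomials vanish by symmetry):
  i = 0 (even): a_0 · C_{0} = 4 · 1 = 4
  i = 1 (odd): ∫ x^1 ρ_sc = 0 (vanishes)
  i = 2 (even): a_2 · C_{1} = 1 · 1 = 1
  i = 3 (odd): ∫ x^3 ρ_sc = 0 (vanishes)
  i = 4 (even): a_4 · C_{2} = -2 · 2 = -4
  i = 5 (odd): ∫ x^5 ρ_sc = 0 (vanishes)

Summing the contributions: ∫_{−2}^{2} p(x) ρ_sc(x) dx = 4 + 1 + (-4) = 1.


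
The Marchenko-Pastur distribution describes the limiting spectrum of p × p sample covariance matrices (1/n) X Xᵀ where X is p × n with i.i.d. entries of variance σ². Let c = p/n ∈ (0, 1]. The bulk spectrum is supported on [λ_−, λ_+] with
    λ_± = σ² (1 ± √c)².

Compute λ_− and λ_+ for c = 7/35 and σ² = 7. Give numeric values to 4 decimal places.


c = 7/35 = 0.200000; √c = 0.447214.
λ_− = σ² (1 − √c)² = 7 · (1 − 0.447214)² = 7 · (0.552786)² = 2.139010.
λ_+ = σ² (1 + √c)² = 7 · (1 + 0.447214)² = 7 · (1.447214)² = 14.660990.

Rounded to 4 decimal places: λ_− ≈ 2.1390, λ_+ ≈ 14.6610.


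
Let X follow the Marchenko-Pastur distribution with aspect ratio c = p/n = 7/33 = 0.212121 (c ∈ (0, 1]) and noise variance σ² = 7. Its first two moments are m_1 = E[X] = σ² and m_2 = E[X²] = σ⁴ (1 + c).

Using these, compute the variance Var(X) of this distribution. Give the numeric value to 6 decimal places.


m_1 = E[X] = σ² = 7, so m_1² = 49.
m_2 = E[X²] = σ⁴ (1 + c) = 49 · (1 + 0.212121) = 49 · 1.212121 = 59.393939.
(Note m_2 − m_1² simplifies to c · σ⁴ = 0.212121 · 49.)

Var(X) = m_2 − m_1² = 59.393939 − 49 = 10.393939.


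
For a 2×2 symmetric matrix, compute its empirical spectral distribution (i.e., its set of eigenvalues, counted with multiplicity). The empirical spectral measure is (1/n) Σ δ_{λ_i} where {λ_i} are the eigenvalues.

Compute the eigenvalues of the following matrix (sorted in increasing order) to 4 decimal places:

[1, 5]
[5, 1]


Since M is real symmetric, both eigenvalues are real; they are the roots of det(λI − M) = λ² − (tr M) λ + det M.
tr M = 1 + 1 = 2.
det M = 1·1 − 5² = 1 − 25 = -24.
Characteristic polynomial: λ² − 2λ − 24 = 0.
Discriminant Δ = (tr M)² − 4·det M = 4 − (-96) = 100; √Δ = 10.000000.
λ = (tr M ± √Δ)/2 = (2 ± 10.000000)/2, giving (tr M − √Δ)/2 = -4.0000 and (tr M + √Δ)/2 = 6.0000.

Eigenvalues sorted in increasing order: [-4.0000, 6.0000].


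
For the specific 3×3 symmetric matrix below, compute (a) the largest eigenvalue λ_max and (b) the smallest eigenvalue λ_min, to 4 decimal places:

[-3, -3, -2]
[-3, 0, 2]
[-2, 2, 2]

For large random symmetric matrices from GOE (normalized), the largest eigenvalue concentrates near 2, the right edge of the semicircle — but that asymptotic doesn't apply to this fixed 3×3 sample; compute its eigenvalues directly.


Since M is real symmetric, all three eigenvalues are real; they are the roots of det(λI − M) = λ³ − (tr M) λ² + s λ − det M, where s is the sum of the principal 2×2 minors.
tr M = -3 + 0 + 2 = -1.
s = ((-3)·0 − (-3)²) + ((-3)·2 − (-2)²) + (0·2 − 2²) = -9 + (-10) + (-4) = -23.
det M (expand along row 1) = (-3)·(-4) − (-3)·(-2) + (-2)·(-6) = 18.
Characteristic polynomial: λ³ + λ² − 23λ − 18 = 0.
Substitute λ = y + (tr M)/3 = y − 0.333333 to remove the quadratic term: y³ + p·y + q = 0 with p = s − (tr M)²/3 = -23.333333 and q = −2(tr M)³/27 + (tr M)·s/3 − det M = -10.259259.
Three real roots ⇒ use the trigonometric (Viète) form: r = 2√(−p/3) = 5.577734, φ = arccos(3q/(p·r)) = arccos(0.236485) = 1.332050 rad.
y_k = r·cos(φ/3 − 2πk/3) for k = 0, 1, 2 gives y = 5.036880, -0.443419, -4.593461.
λ_k = y_k − 0.333333 gives λ = 4.7035, -0.7768, -4.9268 (check: the sum is -1.0000 = tr M).

Hence λ_max = 4.7035 and λ_min = -4.9268.


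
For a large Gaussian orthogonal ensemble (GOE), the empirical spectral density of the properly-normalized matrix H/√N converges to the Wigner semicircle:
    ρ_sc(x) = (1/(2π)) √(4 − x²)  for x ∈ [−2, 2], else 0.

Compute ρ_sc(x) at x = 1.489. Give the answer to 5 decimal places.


ρ_sc(x) = (1/(2π)) √(4 − x²). With x = 1.489:
  4 − x² = 4 − (1.489)² = 4 − 2.217121 = 1.782879.
  √(4 − x²) = 1.335245.
  1/(2π) = 0.159155.
  ρ_sc(1.489) = 0.159155 · 1.335245 = 0.212511.

Rounded to 5 decimal places: ρ_sc(1.489) ≈ 0.21251.


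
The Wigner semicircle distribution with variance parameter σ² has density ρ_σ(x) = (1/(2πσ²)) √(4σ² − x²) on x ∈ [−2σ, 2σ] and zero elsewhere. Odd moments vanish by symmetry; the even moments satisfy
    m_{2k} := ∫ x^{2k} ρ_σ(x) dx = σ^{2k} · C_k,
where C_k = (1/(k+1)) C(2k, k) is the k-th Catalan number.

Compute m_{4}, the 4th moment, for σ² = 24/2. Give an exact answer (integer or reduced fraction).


By the scaled semicircle moment identity, m_{2k} = σ^{2k} · C_k with k = 2.
C_2 = (1/(k+1)) · C(2k, k) = (1/3) · C(4, 2) = (1/3) · 6 = 2.
σ^{2k} = (σ²)^k = (24/2)^2 = 144.

Therefore m_{4} = σ^{4} · C_2 = 144 · 2 = 288.


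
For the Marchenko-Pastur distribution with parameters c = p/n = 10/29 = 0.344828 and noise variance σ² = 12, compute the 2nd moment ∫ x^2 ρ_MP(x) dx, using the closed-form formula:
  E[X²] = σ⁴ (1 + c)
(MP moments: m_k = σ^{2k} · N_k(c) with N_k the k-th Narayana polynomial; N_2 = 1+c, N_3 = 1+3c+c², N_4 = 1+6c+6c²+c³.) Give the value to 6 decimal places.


E[X²] = σ⁴ (1 + c) (second MP moment). With σ² = 12 (so σ⁴ = 144) and c = 10/29 = 0.344828: E[X²] = 144 · (1 + 0.344828) = 144 · 1.344828.

So E[X^2] = 193.655172.


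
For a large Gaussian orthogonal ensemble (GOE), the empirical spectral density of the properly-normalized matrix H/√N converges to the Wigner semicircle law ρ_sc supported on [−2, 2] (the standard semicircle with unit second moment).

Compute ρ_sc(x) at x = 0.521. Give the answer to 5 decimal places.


ρ_sc(x) = (1/(2π)) √(4 − x²). With x = 0.521:
  4 − x² = 4 − (0.521)² = 4 − 0.271441 = 3.728559.
  √(4 − x²) = 1.930948.
  1/(2π) = 0.159155.
  ρ_sc(0.521) = 0.159155 · 1.930948 = 0.307320.

Rounded to 5 decimal places: ρ_sc(0.521) ≈ 0.30732.


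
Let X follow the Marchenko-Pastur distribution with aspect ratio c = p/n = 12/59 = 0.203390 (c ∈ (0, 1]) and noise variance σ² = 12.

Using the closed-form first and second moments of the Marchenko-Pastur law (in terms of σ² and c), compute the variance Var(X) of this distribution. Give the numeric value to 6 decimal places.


Recall the MP moments m_1 = E[X] = σ² and m_2 = E[X²] = σ⁴ (1 + c).
m_1 = E[X] = σ² = 12, so m_1² = 144.
m_2 = E[X²] = σ⁴ (1 + c) = 144 · (1 + 0.203390) = 144 · 1.203390 = 173.288136.
(Note m_2 − m_1² simplifies to c · σ⁴ = 0.203390 · 144.)

Var(X) = m_2 − m_1² = 173.288136 − 144 = 29.288136.


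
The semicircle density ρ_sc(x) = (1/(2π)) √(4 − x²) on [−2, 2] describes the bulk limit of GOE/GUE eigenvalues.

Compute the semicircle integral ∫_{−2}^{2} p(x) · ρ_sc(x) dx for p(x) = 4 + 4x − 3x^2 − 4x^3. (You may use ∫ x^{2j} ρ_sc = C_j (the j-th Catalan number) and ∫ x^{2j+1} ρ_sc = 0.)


Write p(x) = Σ a_i x^i, split into monomials and integrate each against ρ_sc separately.
Using ∫ x^{2j} ρ_sc = C_j = (1/(j+1)) C(2j, j) (Catalan numbers) and ∫ x^{2j+1} ρ_sc = 0 (odd monomials vanish by symmetry):
  i = 0 (even): a_0 · C_{0} = 4 · 1 = 4
  i = 1 (odd): ∫ x^1 ρ_sc = 0 (vanishes)
  i = 2 (even): a_2 · C_{1} = -3 · 1 = -3
  i = 3 (odd): ∫ x^3 ρ_sc = 0 (vanishes)

Summing the contributions: ∫_{−2}^{2} p(x) ρ_sc(x) dx = 4 + (-3) = 1.


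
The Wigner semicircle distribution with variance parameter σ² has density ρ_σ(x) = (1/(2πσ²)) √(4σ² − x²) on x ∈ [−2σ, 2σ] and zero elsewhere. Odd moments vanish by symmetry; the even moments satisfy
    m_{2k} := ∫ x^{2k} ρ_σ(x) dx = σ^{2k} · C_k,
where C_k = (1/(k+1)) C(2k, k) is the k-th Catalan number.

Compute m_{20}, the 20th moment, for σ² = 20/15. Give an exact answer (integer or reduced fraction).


By the scaled semicircle moment identity, m_{2k} = σ^{2k} · C_k with k = 10.
C_10 = (1/(k+1)) · C(2k, k) = (1/11) · C(20, 10) = (1/11) · 184756 = 16796.
σ^{2k} = (σ²)^k = (20/15)^10 = 1048576/59049.

Therefore m_{20} = σ^{20} · C_10 = (1048576/59049) · 16796 = 17611882496/59049.


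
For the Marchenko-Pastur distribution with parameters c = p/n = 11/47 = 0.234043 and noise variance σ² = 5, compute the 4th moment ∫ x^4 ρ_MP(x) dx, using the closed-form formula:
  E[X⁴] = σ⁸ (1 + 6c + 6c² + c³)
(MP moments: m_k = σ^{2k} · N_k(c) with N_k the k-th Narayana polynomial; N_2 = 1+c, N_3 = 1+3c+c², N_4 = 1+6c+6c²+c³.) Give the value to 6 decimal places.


E[X⁴] = σ⁸ (1 + 6c + 6c² + c³) (fourth MP moment). With σ² = 5 (so σ⁸ = 625) and c = 11/47 = 0.234043: E[X⁴] = 625 · (1 + 6·0.234043 + 6·(0.234043)² + (0.234043)³) = 625 · 2.745731.

So E[X^4] = 1716.081697.


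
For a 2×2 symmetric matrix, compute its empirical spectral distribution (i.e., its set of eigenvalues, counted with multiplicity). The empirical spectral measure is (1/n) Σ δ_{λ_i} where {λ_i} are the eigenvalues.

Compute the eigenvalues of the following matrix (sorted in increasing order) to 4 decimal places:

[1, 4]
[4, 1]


Since M is real symmetric, both eigenvalues are real; they are the roots of det(λI − M) = λ² − (tr M) λ + det M.
tr M = 1 + 1 = 2.
det M = 1·1 − 4² = 1 − 16 = -15.
Characteristic polynomial: λ² − 2λ − 15 = 0.
Discriminant Δ = (tr M)² − 4·det M = 4 − (-60) = 64; √Δ = 8.000000.
λ = (tr M ± √Δ)/2 = (2 ± 8.000000)/2, giving (tr M − √Δ)/2 = -3.0000 and (tr M + √Δ)/2 = 5.0000.

Eigenvalues sorted in increasing order: [-3.0000, 5.0000].


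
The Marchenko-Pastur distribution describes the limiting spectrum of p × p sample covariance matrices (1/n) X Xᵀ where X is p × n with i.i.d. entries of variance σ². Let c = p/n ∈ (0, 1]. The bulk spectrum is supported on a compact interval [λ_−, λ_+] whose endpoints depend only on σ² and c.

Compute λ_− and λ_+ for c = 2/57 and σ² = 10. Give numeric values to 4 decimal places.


c = 2/57 = 0.035088; √c = 0.187317.
λ_− = σ² (1 − √c)² = 10 · (1 − 0.187317)² = 10 · (0.812683)² = 6.604534.
λ_+ = σ² (1 + √c)² = 10 · (1 + 0.187317)² = 10 · (1.187317)² = 14.097220.

Rounded to 4 decimal places: λ_− ≈ 6.6045, λ_+ ≈ 14.0972.


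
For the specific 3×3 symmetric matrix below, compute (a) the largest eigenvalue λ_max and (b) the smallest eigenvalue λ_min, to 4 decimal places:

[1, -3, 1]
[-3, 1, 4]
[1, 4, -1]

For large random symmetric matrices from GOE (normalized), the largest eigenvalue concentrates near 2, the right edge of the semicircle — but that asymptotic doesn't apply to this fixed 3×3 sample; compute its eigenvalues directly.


Since M is real symmetric, all three eigenvalues are real; they are the roots of det(λI − M) = λ³ − (tr M) λ² + s λ − det M, where s is the sum of the principal 2×2 minors.
tr M = 1 + 1 + (-1) = 1.
s = (1·1 − (-3)²) + (1·(-1) − 1²) + (1·(-1) − 4²) = -8 + (-2) + (-17) = -27.
det M (expand along row 1) = 1·(-17) − (-3)·(-1) + 1·(-13) = -33.
Characteristic polynomial: λ³ − λ² − 27λ + 33 = 0.
Substitute λ = y + (tr M)/3 = y + 0.333333 to remove the quadratic term: y³ + p·y + q = 0 with p = s − (tr M)²/3 = -27.333333 and q = −2(tr M)³/27 + (tr M)·s/3 − det M = 23.925926.
Three real roots ⇒ use the trigonometric (Viète) form: r = 2√(−p/3) = 6.036923, φ = arccos(3q/(p·r)) = arccos(-0.434992) = 2.020826 rad.
y_k = r·cos(φ/3 − 2πk/3) for k = 0, 1, 2 gives y = 4.718312, 0.902206, -5.620518.
λ_k = y_k + 0.333333 gives λ = 5.0516, 1.2355, -5.2872 (check: the sum is 1.0000 = tr M).

Hence λ_max = 5.0516 and λ_min = -5.2872.


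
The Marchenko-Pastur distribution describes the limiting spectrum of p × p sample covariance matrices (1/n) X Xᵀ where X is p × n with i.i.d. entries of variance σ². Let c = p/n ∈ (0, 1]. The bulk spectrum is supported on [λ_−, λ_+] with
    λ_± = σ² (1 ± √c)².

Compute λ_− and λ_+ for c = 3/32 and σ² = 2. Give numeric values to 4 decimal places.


c = 3/32 = 0.093750; √c = 0.306186.
λ_− = σ² (1 − √c)² = 2 · (1 − 0.306186)² = 2 · (0.693814)² = 0.962755.
λ_+ = σ² (1 + √c)² = 2 · (1 + 0.306186)² = 2 · (1.306186)² = 3.412245.

Rounded to 4 decimal places: λ_− ≈ 0.9628, λ_+ ≈ 3.4122.


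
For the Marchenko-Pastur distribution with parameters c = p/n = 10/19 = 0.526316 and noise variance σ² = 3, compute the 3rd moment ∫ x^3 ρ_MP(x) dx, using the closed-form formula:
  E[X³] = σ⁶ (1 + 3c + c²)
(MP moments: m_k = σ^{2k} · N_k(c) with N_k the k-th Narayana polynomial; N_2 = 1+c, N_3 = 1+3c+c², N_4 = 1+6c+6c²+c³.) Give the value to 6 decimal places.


E[X³] = σ⁶ (1 + 3c + c²) (third MP moment). With σ² = 3 (so σ⁶ = 27) and c = 10/19 = 0.526316: E[X³] = 27 · (1 + 3·0.526316 + (0.526316)²) = 27 · 2.855956.

So E[X^3] = 77.110803.


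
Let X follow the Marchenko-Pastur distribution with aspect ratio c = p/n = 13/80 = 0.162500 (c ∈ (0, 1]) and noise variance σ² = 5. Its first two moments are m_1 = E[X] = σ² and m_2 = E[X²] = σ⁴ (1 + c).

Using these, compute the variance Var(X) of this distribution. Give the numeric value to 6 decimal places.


m_1 = E[X] = σ² = 5, so m_1² = 25.
m_2 = E[X²] = σ⁴ (1 + c) = 25 · (1 + 0.162500) = 25 · 1.162500 = 29.062500.
(Note m_2 − m_1² simplifies to c · σ⁴ = 0.162500 · 25.)

Var(X) = m_2 − m_1² = 29.062500 − 25 = 4.062500.


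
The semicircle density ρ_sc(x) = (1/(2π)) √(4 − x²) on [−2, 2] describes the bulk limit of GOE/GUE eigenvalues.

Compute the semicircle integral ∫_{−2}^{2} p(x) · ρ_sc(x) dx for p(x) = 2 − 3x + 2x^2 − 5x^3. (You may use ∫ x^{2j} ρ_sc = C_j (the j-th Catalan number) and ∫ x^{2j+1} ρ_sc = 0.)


Write p(x) = Σ a_i x^i, split into monomials and integrate each against ρ_sc separately.
Using ∫ x^{2j} ρ_sc = C_j = (1/(j+1)) C(2j, j) (Catalan numbers) and ∫ x^{2j+1} ρ_sc = 0 (odd monomials vanish by symmetry):
  i = 0 (even): a_0 · C_{0} = 2 · 1 = 2
  i = 1 (odd): ∫ x^1 ρ_sc = 0 (vanishes)
  i = 2 (even): a_2 · C_{1} = 2 · 1 = 2
  i = 3 (odd): ∫ x^3 ρ_sc = 0 (vanishes)

Summing the contributions: ∫_{−2}^{2} p(x) ρ_sc(x) dx = 2 + 2 = 4.


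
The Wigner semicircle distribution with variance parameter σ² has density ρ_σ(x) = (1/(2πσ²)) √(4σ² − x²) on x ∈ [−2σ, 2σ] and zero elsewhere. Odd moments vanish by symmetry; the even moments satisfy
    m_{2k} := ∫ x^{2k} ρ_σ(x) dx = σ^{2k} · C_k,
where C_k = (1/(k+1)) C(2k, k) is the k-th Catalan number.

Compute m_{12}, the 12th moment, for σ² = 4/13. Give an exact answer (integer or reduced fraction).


By the scaled semicircle moment identity, m_{2k} = σ^{2k} · C_k with k = 6.
C_6 = (1/(k+1)) · C(2k, k) = (1/7) · C(12, 6) = (1/7) · 924 = 132.
σ^{2k} = (σ²)^k = (4/13)^6 = 4096/4826809.

Therefore m_{12} = σ^{12} · C_6 = (4096/4826809) · 132 = 540672/4826809.


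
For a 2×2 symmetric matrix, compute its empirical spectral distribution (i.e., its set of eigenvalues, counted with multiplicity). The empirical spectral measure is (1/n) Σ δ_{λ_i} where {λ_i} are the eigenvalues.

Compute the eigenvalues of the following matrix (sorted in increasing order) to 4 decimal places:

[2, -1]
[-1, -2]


Since M is real symmetric, both eigenvalues are real; they are the roots of det(λI − M) = λ² − (tr M) λ + det M.
tr M = 2 + (-2) = 0.
det M = 2·(-2) − (-1)² = -4 − 1 = -5.
Characteristic polynomial: λ² − 5 = 0.
Discriminant Δ = (tr M)² − 4·det M = 0 − (-20) = 20; √Δ = 4.472136.
λ = (tr M ± √Δ)/2 = (0 ± 4.472136)/2, giving (tr M − √Δ)/2 = -2.2361 and (tr M + √Δ)/2 = 2.2361.

Eigenvalues sorted in increasing order: [-2.2361, 2.2361].


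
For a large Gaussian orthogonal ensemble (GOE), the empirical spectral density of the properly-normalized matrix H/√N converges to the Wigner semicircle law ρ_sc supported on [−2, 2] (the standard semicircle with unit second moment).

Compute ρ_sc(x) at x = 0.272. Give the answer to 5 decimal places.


ρ_sc(x) = (1/(2π)) √(4 − x²). With x = 0.272:
  4 − x² = 4 − (0.272)² = 4 − 0.073984 = 3.926016.
  √(4 − x²) = 1.981418.
  1/(2π) = 0.159155.
  ρ_sc(0.272) = 0.159155 · 1.981418 = 0.315352.

Rounded to 5 decimal places: ρ_sc(0.272) ≈ 0.31535.


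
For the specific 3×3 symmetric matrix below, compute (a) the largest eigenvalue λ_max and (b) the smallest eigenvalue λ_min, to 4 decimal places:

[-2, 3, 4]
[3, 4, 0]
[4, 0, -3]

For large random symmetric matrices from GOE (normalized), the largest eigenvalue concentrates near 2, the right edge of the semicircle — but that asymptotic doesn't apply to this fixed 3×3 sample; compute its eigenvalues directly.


Since M is real symmetric, all three eigenvalues are real; they are the roots of det(λI − M) = λ³ − (tr M) λ² + s λ − det M, where s is the sum of the principal 2×2 minors.
tr M = -2 + 4 + (-3) = -1.
s = ((-2)·4 − 3²) + ((-2)·(-3) − 4²) + (4·(-3) − 0²) = -17 + (-10) + (-12) = -39.
det M (expand along row 1) = (-2)·(-12) − 3·(-9) + 4·(-16) = -13.
Characteristic polynomial: λ³ + λ² − 39λ + 13 = 0.
Substitute λ = y + (tr M)/3 = y − 0.333333 to remove the quadratic term: y³ + p·y + q = 0 with p = s − (tr M)²/3 = -39.333333 and q = −2(tr M)³/27 + (tr M)·s/3 − det M = 26.074074.
Three real roots ⇒ use the trigonometric (Viète) form: r = 2√(−p/3) = 7.241854, φ = arccos(3q/(p·r)) = arccos(-0.274612) = 1.848983 rad.
y_k = r·cos(φ/3 − 2πk/3) for k = 0, 1, 2 gives y = 5.909402, 0.670566, -6.579968.
λ_k = y_k − 0.333333 gives λ = 5.5761, 0.3372, -6.9133 (check: the sum is -1.0000 = tr M).

Hence λ_max = 5.5761 and λ_min = -6.9133.


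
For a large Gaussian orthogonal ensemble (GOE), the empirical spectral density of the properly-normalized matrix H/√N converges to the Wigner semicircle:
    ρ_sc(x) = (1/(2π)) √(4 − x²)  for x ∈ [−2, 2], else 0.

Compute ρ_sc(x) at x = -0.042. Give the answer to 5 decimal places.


ρ_sc(x) = (1/(2π)) √(4 − x²). With x = -0.042:
  4 − x² = 4 − (-0.042)² = 4 − 0.001764 = 3.998236.
  √(4 − x²) = 1.999559.
  1/(2π) = 0.159155.
  ρ_sc(-0.042) = 0.159155 · 1.999559 = 0.318240.

Rounded to 5 decimal places: ρ_sc(-0.042) ≈ 0.31824.


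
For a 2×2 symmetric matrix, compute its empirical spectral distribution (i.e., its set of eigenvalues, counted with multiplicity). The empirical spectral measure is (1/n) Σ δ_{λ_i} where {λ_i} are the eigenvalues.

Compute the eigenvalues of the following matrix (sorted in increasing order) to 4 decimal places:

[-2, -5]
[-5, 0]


Since M is real symmetric, both eigenvalues are real; they are the roots of det(λI − M) = λ² − (tr M) λ + det M.
tr M = -2 + 0 = -2.
det M = (-2)·0 − (-5)² = 0 − 25 = -25.
Characteristic polynomial: λ² + 2λ − 25 = 0.
Discriminant Δ = (tr M)² − 4·det M = 4 − (-100) = 104; √Δ = 10.198039.
λ = (tr M ± √Δ)/2 = (-2 ± 10.198039)/2, giving (tr M − √Δ)/2 = -6.0990 and (tr M + √Δ)/2 = 4.0990.

Eigenvalues sorted in increasing order: [-6.0990, 4.0990].


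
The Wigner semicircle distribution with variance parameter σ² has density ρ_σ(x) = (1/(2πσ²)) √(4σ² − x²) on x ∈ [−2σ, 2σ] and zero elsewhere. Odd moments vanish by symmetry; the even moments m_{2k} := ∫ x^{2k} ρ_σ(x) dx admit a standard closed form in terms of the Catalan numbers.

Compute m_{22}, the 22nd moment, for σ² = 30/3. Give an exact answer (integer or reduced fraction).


By the scaled semicircle moment identity, m_{2k} = σ^{2k} · C_k with k = 11.
C_11 = (1/(k+1)) · C(2k, k) = (1/12) · C(22, 11) = (1/12) · 705432 = 58786.
σ^{2k} = (σ²)^k = (30/3)^11 = 100000000000.

Therefore m_{22} = σ^{22} · C_11 = 100000000000 · 58786 = 5878600000000000.


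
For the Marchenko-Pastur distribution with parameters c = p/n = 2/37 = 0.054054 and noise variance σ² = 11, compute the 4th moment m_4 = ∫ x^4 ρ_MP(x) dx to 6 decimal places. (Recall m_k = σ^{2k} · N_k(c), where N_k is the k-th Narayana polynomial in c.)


E[X⁴] = σ⁸ (1 + 6c + 6c² + c³) (fourth MP moment). With σ² = 11 (so σ⁸ = 14641) and c = 2/37 = 0.054054: E[X⁴] = 14641 · (1 + 6·0.054054 + 6·(0.054054)² + (0.054054)³) = 14641 · 1.342013.

So E[X^4] = 19648.416816.


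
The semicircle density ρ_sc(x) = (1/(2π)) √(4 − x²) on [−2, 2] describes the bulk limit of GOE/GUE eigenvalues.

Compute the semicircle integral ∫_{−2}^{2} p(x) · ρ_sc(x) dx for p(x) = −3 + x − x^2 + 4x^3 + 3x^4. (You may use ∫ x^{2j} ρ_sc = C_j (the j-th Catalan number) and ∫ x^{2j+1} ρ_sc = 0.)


Write p(x) = Σ a_i x^i, split into monomials and integrate each against ρ_sc separately.
Using ∫ x^{2j} ρ_sc = C_j = (1/(j+1)) C(2j, j) (Catalan numbers) and ∫ x^{2j+1} ρ_sc = 0 (odd monomials vanish by symmetry):
  i = 0 (even): a_0 · C_{0} = -3 · 1 = -3
  i = 1 (odd): ∫ x^1 ρ_sc = 0 (vanishes)
  i = 2 (even): a_2 · C_{1} = -1 · 1 = -1
  i = 3 (odd): ∫ x^3 ρ_sc = 0 (vanishes)
  i = 4 (even): a_4 · C_{2} = 3 · 2 = 6

Summing the contributions: ∫_{−2}^{2} p(x) ρ_sc(x) dx = (-3) + (-1) + 6 = 2.


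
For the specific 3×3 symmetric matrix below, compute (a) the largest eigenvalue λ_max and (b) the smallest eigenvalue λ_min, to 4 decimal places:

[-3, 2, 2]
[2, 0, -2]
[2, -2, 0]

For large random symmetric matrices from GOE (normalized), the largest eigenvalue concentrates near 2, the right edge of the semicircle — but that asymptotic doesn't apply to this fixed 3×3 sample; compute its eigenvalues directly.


Since M is real symmetric, all three eigenvalues are real; they are the roots of det(λI − M) = λ³ − (tr M) λ² + s λ − det M, where s is the sum of the principal 2×2 minors.
tr M = -3 + 0 + 0 = -3.
s = ((-3)·0 − 2²) + ((-3)·0 − 2²) + (0·0 − (-2)²) = -4 + (-4) + (-4) = -12.
det M (expand along row 1) = (-3)·(-4) − 2·4 + 2·(-4) = -4.
Characteristic polynomial: λ³ + 3λ² − 12λ + 4 = 0.
Substitute λ = y + (tr M)/3 = y − 1.000000 to remove the quadratic term: y³ + p·y + q = 0 with p = s − (tr M)²/3 = -15.000000 and q = −2(tr M)³/27 + (tr M)·s/3 − det M = 18.000000.
Three real roots ⇒ use the trigonometric (Viète) form: r = 2√(−p/3) = 4.472136, φ = arccos(3q/(p·r)) = arccos(-0.804984) = 2.506446 rad.
y_k = r·cos(φ/3 − 2πk/3) for k = 0, 1, 2 gives y = 3.000000, 1.372281, -4.372281.
λ_k = y_k − 1.000000 gives λ = 2.0000, 0.3723, -5.3723 (check: the sum is -3.0000 = tr M).

Hence λ_max = 2.0000 and λ_min = -5.3723.


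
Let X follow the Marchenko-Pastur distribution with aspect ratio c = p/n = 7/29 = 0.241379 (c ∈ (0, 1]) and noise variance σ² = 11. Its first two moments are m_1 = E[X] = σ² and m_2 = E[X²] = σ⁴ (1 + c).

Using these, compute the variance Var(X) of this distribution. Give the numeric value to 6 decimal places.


m_1 = E[X] = σ² = 11, so m_1² = 121.
m_2 = E[X²] = σ⁴ (1 + c) = 121 · (1 + 0.241379) = 121 · 1.241379 = 150.206897.
(Note m_2 − m_1² simplifies to c · σ⁴ = 0.241379 · 121.)

Var(X) = m_2 − m_1² = 150.206897 − 121 = 29.206897.


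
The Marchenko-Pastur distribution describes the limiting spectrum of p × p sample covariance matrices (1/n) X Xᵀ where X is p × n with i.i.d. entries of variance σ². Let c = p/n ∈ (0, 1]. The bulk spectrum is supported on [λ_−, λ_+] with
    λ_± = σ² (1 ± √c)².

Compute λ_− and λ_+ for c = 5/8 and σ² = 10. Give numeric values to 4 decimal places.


c = 5/8 = 0.625000; √c = 0.790569.
λ_− = σ² (1 − √c)² = 10 · (1 − 0.790569)² = 10 · (0.209431)² = 0.438612.
λ_+ = σ² (1 + √c)² = 10 · (1 + 0.790569)² = 10 · (1.790569)² = 32.061388.

Rounded to 4 decimal places: λ_− ≈ 0.4386, λ_+ ≈ 32.0614.


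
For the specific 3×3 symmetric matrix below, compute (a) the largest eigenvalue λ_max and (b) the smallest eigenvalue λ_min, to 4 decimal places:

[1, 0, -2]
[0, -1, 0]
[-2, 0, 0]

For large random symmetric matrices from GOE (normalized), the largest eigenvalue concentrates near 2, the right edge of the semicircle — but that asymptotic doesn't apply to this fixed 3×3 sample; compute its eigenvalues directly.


Since M is real symmetric, all three eigenvalues are real; they are the roots of det(λI − M) = λ³ − (tr M) λ² + s λ − det M, where s is the sum of the principal 2×2 minors.
tr M = 1 + (-1) + 0 = 0.
s = (1·(-1) − 0²) + (1·0 − (-2)²) + ((-1)·0 − 0²) = -1 + (-4) + 0 = -5.
det M (expand along row 1) = 1·0 − 0·0 + (-2)·(-2) = 4.
Characteristic polynomial: λ³ − 5λ − 4 = 0.
Substitute λ = y + (tr M)/3 = y + 0.000000 to remove the quadratic term: y³ + p·y + q = 0 with p = s − (tr M)²/3 = -5.000000 and q = −2(tr M)³/27 + (tr M)·s/3 − det M = -4.000000.
Three real roots ⇒ use the trigonometric (Viète) form: r = 2√(−p/3) = 2.581989, φ = arccos(3q/(p·r)) = arccos(0.929516) = 0.377698 rad.
y_k = r·cos(φ/3 − 2πk/3) for k = 0, 1, 2 gives y = 2.561553, -1.000000, -1.561553.
λ_k = y_k + 0.000000 gives λ = 2.5616, -1.0000, -1.5616 (check: the sum is 0.0000 = tr M).

Hence λ_max = 2.5616 and λ_min = -1.5616.
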